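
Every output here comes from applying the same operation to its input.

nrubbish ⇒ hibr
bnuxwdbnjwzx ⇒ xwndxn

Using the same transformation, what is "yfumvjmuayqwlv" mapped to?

Each output is the input with this applied: keep every other character starting from the second (positions 2nd, 4th, 6th, ...), then reverse the string.
Working it through for "yfumvjmuayqwlv": intermediate "fmjuywv", final "vwyujmf".
(Check on "nrubbish": → "rbih" → "hibr" ✓)

vwyujmf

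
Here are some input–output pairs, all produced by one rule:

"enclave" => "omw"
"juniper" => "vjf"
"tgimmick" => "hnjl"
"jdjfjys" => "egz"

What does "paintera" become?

bofb

The rule is to shift every letter 1 place forward in the alphabet (wrapping around), then keep every other character starting from the second (positions 2nd, 4th, 6th, ...).
On "paintera": the first step gives "qbjoufsb", and the second then gives "bofb".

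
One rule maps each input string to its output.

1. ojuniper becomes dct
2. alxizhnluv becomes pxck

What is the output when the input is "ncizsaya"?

What's happening: shift every letter 11 places backward in the alphabet (wrapping around), then keep one character in every 3, starting at position 1 (positions 1st, 4th, 7th, ...).
"ncizsaya" → "con".

con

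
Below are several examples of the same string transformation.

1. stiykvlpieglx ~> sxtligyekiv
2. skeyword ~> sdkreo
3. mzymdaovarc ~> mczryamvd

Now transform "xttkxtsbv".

xvtbtsk

What's happening: take characters alternately from the front and the back (1st, last, 2nd, 2nd-last, ...), then delete the last 2 characters.
"xttkxtsbv" → "xvtbtsktx" → "xvtbtsk".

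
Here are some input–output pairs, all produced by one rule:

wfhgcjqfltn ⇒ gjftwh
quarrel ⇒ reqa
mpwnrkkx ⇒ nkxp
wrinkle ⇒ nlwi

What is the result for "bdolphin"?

Rule — move the first 3 characters to the end (rotate left by 3), then keep every other character starting from the first (positions 1st, 3rd, 5th, ...).
Starting from "bdolphin": after the first operation, "lphinbdo"; after the second, "lhnd".

lhnd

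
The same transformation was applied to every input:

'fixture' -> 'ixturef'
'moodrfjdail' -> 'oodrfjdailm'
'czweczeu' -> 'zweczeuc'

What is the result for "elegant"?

legante

The rule is to move the first character to the end.
Applying that to "elegant" gives "legante".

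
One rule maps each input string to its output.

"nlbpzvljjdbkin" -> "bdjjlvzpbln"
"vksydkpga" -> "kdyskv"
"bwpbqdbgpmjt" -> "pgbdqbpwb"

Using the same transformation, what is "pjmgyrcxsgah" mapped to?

In each case the input is transformed by: reverse the string, then delete the first 3 characters.
On "pjmgyrcxsgah": the first step gives "hagsxcrygmjp", and the second then gives "sxcrygmjp".

sxcrygmjp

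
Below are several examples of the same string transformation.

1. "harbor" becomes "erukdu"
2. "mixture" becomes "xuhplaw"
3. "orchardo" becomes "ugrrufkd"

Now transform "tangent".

The pattern: shift every letter 3 places forward in the alphabet (wrapping around), then move the last 3 characters to the front (rotate right by 3).
Working it through for "tangent": intermediate "wdqjhqw", final "hqwwdqj".

hqwwdqj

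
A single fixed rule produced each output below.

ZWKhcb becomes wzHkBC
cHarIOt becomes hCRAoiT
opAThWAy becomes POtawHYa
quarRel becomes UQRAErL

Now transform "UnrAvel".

NuaREVL

Looking at the pairs, the operation is to swap each adjacent pair of characters (1↔2, 3↔4, ...), then flip the case of every letter.
Working it through for "UnrAvel": intermediate "nUArevl", final "NuaREVL".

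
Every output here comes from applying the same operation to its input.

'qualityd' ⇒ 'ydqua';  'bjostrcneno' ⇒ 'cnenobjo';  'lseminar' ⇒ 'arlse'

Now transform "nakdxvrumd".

rumdnak

Looking at the pairs, the operation is to move the first 3 characters to the end (rotate left by 3), then delete the first 3 characters.
Starting from "nakdxvrumd": after the first operation, "dxvrumdnak"; after the second, "rumdnak".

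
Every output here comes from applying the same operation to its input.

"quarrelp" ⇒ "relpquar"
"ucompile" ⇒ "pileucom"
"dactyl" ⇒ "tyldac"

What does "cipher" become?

hercip

Looking at the pairs, the operation is to swap the front and back halves of the string.
Applying that to "cipher" gives "hercip".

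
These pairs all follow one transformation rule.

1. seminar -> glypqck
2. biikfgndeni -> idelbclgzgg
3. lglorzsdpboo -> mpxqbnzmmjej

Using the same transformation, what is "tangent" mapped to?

The rule is to move the first 3 characters to the end (rotate left by 3), then shift every letter 2 places backward in the alphabet (wrapping around).
"tangent" → "eclrryl".

eclrryl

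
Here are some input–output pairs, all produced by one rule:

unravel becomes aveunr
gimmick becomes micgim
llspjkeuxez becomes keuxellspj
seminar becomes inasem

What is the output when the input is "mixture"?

turmix

Looking at the pairs, the operation is to delete the last character, then swap the front and back halves of the string.
Starting from "mixture": after the first operation, "mixtur"; after the second, "turmix".
(Check on "seminar": → "semina" → "inasem" ✓)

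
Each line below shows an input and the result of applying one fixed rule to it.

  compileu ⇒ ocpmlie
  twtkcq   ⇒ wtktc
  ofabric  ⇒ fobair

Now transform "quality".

uqlati

Looking at the pairs, the operation is to delete the last character, then swap each adjacent pair of characters (1↔2, 3↔4, ...).
On "quality" that produces "uqlati".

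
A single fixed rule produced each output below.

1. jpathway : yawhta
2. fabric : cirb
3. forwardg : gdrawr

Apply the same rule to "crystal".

latsy

The rule is to delete the first 2 characters, then reverse the string.
For "crystal", step one produces "ystal"; step two turns that into "latsy".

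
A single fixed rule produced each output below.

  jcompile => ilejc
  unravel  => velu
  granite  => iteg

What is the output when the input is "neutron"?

ronn

The transformation: move the last 3 characters to the front (rotate right by 3), then delete the last 3 characters.
Starting from "neutron": after the first operation, "ronneut"; after the second, "ronn".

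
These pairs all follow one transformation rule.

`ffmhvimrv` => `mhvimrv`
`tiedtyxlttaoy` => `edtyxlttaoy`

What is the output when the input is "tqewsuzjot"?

Rule — delete the first 2 characters.
For "tqewsuzjot" the result is "ewsuzjot".

ewsuzjot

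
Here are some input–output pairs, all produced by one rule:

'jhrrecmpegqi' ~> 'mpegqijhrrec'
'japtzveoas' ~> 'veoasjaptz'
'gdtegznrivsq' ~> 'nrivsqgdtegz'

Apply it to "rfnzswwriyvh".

wriyvhrfnzsw

Rule — swap the front and back halves of the string.
So "rfnzswwriyvh" becomes "wriyvhrfnzsw".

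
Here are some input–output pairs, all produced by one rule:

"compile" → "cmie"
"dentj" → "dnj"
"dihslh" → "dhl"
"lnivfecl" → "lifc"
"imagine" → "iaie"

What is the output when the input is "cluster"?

The rule is to keep every other character starting from the first (positions 1st, 3rd, 5th, ...).
"cluster" → "cutr".

cutr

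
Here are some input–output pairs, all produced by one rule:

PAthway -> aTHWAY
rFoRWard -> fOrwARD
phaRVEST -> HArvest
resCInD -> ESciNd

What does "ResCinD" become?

In each case the input is transformed by: delete the first character, then flip the case of every letter.
On "ResCinD": the first step gives "esCinD", and the second then gives "EScINd".
(Check on "resCInD": → "esCInD" → "ESciNd" ✓)

EScINd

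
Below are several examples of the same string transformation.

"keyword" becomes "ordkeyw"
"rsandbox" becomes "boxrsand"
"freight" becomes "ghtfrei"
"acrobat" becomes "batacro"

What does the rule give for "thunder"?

Each output is the input with this applied: move the last 3 characters to the front (rotate right by 3).
Applying that to "thunder" gives "derthun".

derthun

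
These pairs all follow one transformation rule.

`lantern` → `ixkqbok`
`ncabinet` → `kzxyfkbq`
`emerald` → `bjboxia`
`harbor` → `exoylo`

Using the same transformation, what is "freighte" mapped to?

Rule — shift every letter 3 places backward in the alphabet (wrapping around).
On "freighte" that produces "cobfdeqb".

cobfdeqb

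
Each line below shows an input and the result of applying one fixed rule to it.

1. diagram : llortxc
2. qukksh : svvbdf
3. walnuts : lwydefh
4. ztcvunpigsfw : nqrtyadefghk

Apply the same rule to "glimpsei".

What's happening: sort the characters into alphabetical order, then shift every letter 11 places forward in the alphabet (wrapping around).
On "glimpsei": the first step gives "egiilmps", and the second then gives "prttwxad".

prttwxad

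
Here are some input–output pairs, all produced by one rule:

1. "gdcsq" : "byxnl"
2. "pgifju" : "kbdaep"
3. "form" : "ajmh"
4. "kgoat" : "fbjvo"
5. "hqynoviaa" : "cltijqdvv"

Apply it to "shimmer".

What's happening: shift every letter 5 places backward in the alphabet (wrapping around).
"shimmer" → "ncdhhzm".

ncdhhzm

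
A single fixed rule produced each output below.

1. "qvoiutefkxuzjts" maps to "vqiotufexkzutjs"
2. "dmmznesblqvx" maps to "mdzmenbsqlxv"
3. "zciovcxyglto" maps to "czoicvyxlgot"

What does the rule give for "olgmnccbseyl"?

Looking at the pairs, the operation is to swap each adjacent pair of characters (1↔2, 3↔4, ...).
"olgmnccbseyl" → "lomgcnbcesly".

lomgcnbcesly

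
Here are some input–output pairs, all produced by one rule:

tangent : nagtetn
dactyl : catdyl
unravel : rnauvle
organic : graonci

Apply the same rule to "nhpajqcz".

Each output is the input with this applied: move the first 2 characters to the end (rotate left by 2), then take characters alternately from the front and the back (1st, last, 2nd, 2nd-last, ...).
"nhpajqcz" → "pajqcznh" → "phanjzqc".

phanjzqc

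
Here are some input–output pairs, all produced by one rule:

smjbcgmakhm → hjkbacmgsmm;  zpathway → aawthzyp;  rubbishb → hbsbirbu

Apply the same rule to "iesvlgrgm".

Rule — take characters alternately from the front and the back (1st, last, 2nd, 2nd-last, ...), then move the first 3 characters to the end (rotate left by 3).
Working it through for "iesvlgrgm": intermediate "imegsrvgl", final "gsrvglime".

gsrvglime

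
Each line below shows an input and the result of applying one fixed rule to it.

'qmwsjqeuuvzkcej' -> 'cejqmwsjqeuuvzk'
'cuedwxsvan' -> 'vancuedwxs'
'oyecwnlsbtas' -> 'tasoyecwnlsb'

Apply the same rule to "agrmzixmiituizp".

Each output is the input with this applied: move the last 3 characters to the front (rotate right by 3).
For "agrmzixmiituizp" the result is "izpagrmzixmiitu".

izpagrmzixmiitu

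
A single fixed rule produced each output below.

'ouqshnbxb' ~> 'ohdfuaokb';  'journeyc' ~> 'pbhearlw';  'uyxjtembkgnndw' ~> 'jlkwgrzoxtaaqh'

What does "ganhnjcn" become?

Each output is the input with this applied: swap the first and last characters, then shift every letter 13 places forward in the alphabet (wrapping around) — i.e. ROT13.
So "ganhnjcn" becomes "anauawpt".

anauawpt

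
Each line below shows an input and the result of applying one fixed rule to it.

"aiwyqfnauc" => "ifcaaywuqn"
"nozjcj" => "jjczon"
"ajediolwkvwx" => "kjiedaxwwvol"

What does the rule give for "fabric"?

cbarif

In each case the input is transformed by: sort the characters into reverse alphabetical order, then swap the front and back halves of the string.
"fabric" → "cbarif".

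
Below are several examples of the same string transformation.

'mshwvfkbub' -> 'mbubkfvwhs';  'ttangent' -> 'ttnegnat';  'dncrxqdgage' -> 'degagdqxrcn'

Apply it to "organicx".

Looking at the pairs, the operation is to reverse the string, then move the last character to the front.
Working it through for "organicx": intermediate "xcinagro", final "oxcinagr".

oxcinagr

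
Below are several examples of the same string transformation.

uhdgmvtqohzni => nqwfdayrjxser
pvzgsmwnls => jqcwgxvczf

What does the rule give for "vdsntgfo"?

cxdqpyfn

Looking at the pairs, the operation is to shift every letter 10 places forward in the alphabet (wrapping around), then move the first 2 characters to the end (rotate left by 2).
Doing the same to "vdsntgfo": "cxdqpyfn".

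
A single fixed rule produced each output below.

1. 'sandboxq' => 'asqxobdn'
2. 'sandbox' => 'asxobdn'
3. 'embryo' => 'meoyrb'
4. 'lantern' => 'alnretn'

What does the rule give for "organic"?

Looking at the pairs, the operation is to move the first 2 characters to the end (rotate left by 2), then reverse the string.
"organic" → "ganicor" → "rocinag".

rocinag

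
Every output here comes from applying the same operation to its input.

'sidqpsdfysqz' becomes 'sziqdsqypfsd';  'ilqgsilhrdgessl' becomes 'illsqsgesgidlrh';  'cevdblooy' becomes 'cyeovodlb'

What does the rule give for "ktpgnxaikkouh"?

khtupogknkxia

The pattern: take characters alternately from the front and the back (1st, last, 2nd, 2nd-last, ...).
On "ktpgnxaikkouh" that produces "khtupogknkxia".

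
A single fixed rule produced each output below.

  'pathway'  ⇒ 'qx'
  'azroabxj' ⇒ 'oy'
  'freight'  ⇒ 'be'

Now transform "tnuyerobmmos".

The pattern: shift every letter 3 places backward in the alphabet (wrapping around), then keep one character in every 3, starting at position 3 (positions 3rd, 6th, 9th, ...).
"tnuyerobmmos" → "qkrvbolyjjlp" → "rojp".

rojp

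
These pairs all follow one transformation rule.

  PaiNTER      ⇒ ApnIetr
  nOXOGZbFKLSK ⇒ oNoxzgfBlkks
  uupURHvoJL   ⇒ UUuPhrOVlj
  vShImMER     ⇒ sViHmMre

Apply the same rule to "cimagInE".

The transformation: flip the case of every letter, then swap each adjacent pair of characters (1↔2, 3↔4, ...).
"cimagInE" → "CIMAGiNe" → "ICAMiGeN".
(Check on "nOXOGZbFKLSK": → "NoxogzBfklsk" → "oNoxzgfBlkks" ✓)

ICAMiGeN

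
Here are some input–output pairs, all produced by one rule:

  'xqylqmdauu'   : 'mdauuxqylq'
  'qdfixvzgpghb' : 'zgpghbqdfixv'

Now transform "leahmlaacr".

The transformation: swap the front and back halves of the string.
For "leahmlaacr" the result is "laacrleahm".

laacrleahm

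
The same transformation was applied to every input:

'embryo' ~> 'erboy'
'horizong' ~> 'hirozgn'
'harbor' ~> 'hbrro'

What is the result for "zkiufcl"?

Each output is the input with this applied: swap each adjacent pair of characters (1↔2, 3↔4, ...), then delete the first character.
On "zkiufcl": the first step gives "kzuicfl", and the second then gives "zuicfl".

zuicfl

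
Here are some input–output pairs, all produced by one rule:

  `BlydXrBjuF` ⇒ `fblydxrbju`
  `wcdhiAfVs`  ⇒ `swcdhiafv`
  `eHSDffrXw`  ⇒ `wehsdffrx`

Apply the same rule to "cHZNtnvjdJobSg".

gchzntnvjdjobs

Rule — move the last character to the front, then convert every letter to lowercase.
"cHZNtnvjdJobSg" → "gcHZNtnvjdJobS" → "gchzntnvjdjobs".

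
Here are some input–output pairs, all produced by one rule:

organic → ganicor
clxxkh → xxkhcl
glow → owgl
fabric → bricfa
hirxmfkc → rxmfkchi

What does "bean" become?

anbe

In each case the input is transformed by: move the first 2 characters to the end (rotate left by 2).
So "bean" becomes "anbe".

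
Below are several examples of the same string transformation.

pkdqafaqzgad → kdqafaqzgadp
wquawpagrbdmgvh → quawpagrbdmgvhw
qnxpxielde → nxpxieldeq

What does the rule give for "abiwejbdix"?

biwejbdixa

Rule — move the first character to the end.
Applying that to "abiwejbdix" gives "biwejbdixa".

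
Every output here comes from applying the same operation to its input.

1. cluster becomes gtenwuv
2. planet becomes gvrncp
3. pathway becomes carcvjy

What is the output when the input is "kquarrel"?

The transformation: shift every letter 2 places forward in the alphabet (wrapping around), then move the last 2 characters to the front (rotate right by 2).
Doing the same to "kquarrel": "gnmswctt".
(Check on "planet": → "rncpgv" → "gvrncp" ✓)

gnmswctt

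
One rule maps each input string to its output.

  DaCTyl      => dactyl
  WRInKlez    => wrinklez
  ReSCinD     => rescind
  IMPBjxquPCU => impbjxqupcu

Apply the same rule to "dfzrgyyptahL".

dfzrgyyptahl

Each output is the input with this applied: convert every letter to lowercase.
For "dfzrgyyptahL" the result is "dfzrgyyptahl".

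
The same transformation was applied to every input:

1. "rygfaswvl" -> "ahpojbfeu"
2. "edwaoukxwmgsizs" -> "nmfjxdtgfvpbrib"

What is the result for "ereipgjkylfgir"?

What's happening: shift every letter 9 places forward in the alphabet (wrapping around).
So "ereipgjkylfgir" becomes "nanrypsthuopra".

nanrypsthuopra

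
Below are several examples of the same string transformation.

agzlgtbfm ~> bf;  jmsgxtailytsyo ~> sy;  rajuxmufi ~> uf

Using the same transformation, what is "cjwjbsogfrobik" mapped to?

bi

The transformation: move the last character to the front, then keep only the last 2 characters.
"cjwjbsogfrobik" → "kcjwjbsogfrobi" → "bi".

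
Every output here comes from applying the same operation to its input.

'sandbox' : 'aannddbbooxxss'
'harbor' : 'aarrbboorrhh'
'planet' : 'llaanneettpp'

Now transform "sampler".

In each case the input is transformed by: double every character, then move the first 2 characters to the end (rotate left by 2).
On "sampler": the first step gives "ssaammpplleerr", and the second then gives "aammpplleerrss".

aammpplleerrss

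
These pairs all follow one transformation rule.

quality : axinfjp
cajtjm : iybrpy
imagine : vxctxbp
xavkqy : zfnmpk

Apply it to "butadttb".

The pattern: shift every letter 11 places backward in the alphabet (wrapping around), then move the first 3 characters to the end (rotate left by 3).
On "butadttb": the first step gives "qjipsiiq", and the second then gives "psiiqqji".

psiiqqji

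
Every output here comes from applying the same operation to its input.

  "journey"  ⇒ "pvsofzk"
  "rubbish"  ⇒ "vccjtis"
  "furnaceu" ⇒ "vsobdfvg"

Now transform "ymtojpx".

Looking at the pairs, the operation is to move the first character to the end, then shift every letter 1 place forward in the alphabet (wrapping around).
Applying both steps to "ymtojpx": "mtojpxy", then "nupkqyz".

nupkqyz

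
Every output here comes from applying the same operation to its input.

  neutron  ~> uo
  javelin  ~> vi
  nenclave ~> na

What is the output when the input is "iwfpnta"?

ft

Looking at the pairs, the operation is to keep one character in every 3, starting at position 3 (positions 3rd, 6th, 9th, ...).
On "iwfpnta" that produces "ft".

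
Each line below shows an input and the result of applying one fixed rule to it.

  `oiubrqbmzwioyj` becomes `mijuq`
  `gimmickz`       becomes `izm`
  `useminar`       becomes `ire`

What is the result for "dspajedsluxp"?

duda

Each output is the input with this applied: swap the front and back halves of the string, then keep one character in every 3, starting at position 1 (positions 1st, 4th, 7th, ...).
On "dspajedsluxp": the first step gives "dsluxpdspaje", and the second then gives "duda".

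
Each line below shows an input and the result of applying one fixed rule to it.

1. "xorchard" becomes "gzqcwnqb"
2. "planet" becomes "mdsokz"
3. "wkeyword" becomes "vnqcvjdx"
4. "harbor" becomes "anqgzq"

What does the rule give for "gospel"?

odkfnr

The rule is to shift every letter 1 place backward in the alphabet (wrapping around), then swap the front and back halves of the string.
Starting from "gospel": after the first operation, "fnrodk"; after the second, "odkfnr".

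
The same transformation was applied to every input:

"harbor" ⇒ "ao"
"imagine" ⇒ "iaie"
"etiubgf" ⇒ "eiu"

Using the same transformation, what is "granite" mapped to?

aie

The rule is to keep only the vowels.
On "granite" that produces "aie".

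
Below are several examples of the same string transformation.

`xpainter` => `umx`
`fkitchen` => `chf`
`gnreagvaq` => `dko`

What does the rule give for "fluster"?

The pattern: shift every letter 3 places backward in the alphabet (wrapping around), then keep only the first 3 characters.
So "fluster" becomes "cir".
(Check on "xpainter": → "umxfkqbo" → "umx" ✓)

cir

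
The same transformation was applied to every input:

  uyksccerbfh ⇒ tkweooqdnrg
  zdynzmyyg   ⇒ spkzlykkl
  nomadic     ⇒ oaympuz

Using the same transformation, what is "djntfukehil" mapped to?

The rule is to shift every letter 12 places forward in the alphabet (wrapping around), then swap the first and last characters.
"djntfukehil" → "xvzfrgwqtup".

xvzfrgwqtup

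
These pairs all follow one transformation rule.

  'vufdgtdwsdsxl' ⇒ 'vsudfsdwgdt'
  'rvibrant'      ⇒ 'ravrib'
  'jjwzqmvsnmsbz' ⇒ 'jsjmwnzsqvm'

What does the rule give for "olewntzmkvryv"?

orlvekwmnzt

The rule is to delete the last 2 characters, then take characters alternately from the front and the back (1st, last, 2nd, 2nd-last, ...).
Working it through for "olewntzmkvryv": intermediate "olewntzmkvr", final "orlvekwmnzt".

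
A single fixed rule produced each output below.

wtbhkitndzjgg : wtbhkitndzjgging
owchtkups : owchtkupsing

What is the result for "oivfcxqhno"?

oivfcxqhnoing

Each output is the input with this applied: append "ing".
Applying that to "oivfcxqhno" gives "oivfcxqhnoing".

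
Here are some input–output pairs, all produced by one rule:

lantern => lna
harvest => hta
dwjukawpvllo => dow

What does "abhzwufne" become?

What's happening: take characters alternately from the front and the back (1st, last, 2nd, 2nd-last, ...), then keep only the first 3 characters.
"abhzwufne" → "aebnhfzuw" → "aeb".
(Check on "lantern": → "lnarnet" → "lna" ✓)

aeb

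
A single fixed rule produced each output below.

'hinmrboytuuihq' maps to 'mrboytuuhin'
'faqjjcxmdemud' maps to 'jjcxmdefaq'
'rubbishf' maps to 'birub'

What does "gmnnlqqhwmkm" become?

In each case the input is transformed by: delete the last 3 characters, then move the first 3 characters to the end (rotate left by 3).
"gmnnlqqhwmkm" → "nlqqhwgmn".
(Check on "rubbishf": → "rubbi" → "birub" ✓)

nlqqhwgmn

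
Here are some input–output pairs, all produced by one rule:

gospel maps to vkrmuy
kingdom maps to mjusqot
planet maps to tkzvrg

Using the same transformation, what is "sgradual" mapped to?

gjagrymx

The pattern: move the first 3 characters to the end (rotate left by 3), then shift every letter 6 places forward in the alphabet (wrapping around).
Applying both steps to "sgradual": "adualsgr", then "gjagrymx".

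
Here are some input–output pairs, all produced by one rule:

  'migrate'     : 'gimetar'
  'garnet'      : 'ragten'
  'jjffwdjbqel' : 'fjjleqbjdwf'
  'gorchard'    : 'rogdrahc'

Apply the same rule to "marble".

Rule — move the first 3 characters to the end (rotate left by 3), then reverse the string.
On "marble": the first step gives "blemar", and the second then gives "ramelb".

ramelb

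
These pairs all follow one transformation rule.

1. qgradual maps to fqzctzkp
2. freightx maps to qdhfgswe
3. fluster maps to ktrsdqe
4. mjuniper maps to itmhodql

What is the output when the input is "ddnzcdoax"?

The rule is to move the first character to the end, then shift every letter 1 place backward in the alphabet (wrapping around).
For "ddnzcdoax" the result is "cmybcnzwc".

cmybcnzwc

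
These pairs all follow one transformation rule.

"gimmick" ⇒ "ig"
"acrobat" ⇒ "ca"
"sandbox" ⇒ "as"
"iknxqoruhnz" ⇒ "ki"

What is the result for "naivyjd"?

Each output is the input with this applied: swap each adjacent pair of characters (1↔2, 3↔4, ...), then keep only the first 2 characters.
On "naivyjd": the first step gives "anvijyd", and the second then gives "an".

an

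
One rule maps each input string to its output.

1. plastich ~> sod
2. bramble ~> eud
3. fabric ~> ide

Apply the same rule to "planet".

sod

Each output is the input with this applied: shift every letter 3 places forward in the alphabet (wrapping around), then keep only the first 3 characters.
Applying both steps to "planet": "sodqhw", then "sod".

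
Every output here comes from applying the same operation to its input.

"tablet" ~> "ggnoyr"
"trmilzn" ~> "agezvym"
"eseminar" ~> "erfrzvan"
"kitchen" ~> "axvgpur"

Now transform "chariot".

The rule is to move the last character to the front, then shift every letter 13 places forward in the alphabet (wrapping around) — i.e. ROT13.
Working it through for "chariot": intermediate "tchario", final "gpunevb".

gpunevb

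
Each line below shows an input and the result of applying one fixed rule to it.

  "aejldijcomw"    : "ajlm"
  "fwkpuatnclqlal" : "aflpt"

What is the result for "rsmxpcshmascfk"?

afrsx

Looking at the pairs, the operation is to keep one character in every 3, starting at position 1 (positions 1st, 4th, 7th, ...), then sort the characters into alphabetical order.
Doing the same to "rsmxpcshmascfk": "afrsx".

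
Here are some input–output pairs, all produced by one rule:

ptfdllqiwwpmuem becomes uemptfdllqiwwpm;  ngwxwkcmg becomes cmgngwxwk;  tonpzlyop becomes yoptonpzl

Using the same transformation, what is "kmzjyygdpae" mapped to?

The rule is to move the last 3 characters to the front (rotate right by 3).
Applying that to "kmzjyygdpae" gives "paekmzjyygd".

paekmzjyygd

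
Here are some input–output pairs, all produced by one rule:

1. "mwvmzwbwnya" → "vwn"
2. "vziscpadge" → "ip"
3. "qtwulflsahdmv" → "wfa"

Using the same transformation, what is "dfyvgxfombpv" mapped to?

The transformation: delete the last 2 characters, then keep one character in every 3, starting at position 3 (positions 3rd, 6th, 9th, ...).
Applying both steps to "dfyvgxfombpv": "dfyvgxfomb", then "yxm".
(Check on "qtwulflsahdmv": → "qtwulflsahd" → "wfa" ✓)

yxm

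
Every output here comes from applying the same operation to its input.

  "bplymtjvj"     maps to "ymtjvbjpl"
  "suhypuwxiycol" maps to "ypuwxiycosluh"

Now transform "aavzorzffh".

zorzffahav

Looking at the pairs, the operation is to swap the first and last characters, then move the first 3 characters to the end (rotate left by 3).
Applying both steps to "aavzorzffh": "havzorzffa", then "zorzffahav".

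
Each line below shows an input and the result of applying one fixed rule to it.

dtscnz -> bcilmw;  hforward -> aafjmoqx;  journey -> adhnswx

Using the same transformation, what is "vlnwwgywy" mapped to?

efffhhpuw

The rule is to shift every letter 9 places forward in the alphabet (wrapping around), then sort the characters into alphabetical order.
"vlnwwgywy" → "efffhhpuw".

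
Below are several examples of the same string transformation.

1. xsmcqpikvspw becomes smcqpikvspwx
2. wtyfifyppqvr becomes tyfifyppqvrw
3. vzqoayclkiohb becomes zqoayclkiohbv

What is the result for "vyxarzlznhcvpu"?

Each output is the input with this applied: move the first character to the end.
So "vyxarzlznhcvpu" becomes "yxarzlznhcvpuv".

yxarzlznhcvpuv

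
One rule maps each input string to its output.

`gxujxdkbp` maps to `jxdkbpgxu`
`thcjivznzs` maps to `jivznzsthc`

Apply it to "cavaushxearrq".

aushxearrqcav

Rule — move the first 3 characters to the end (rotate left by 3).
Applying that to "cavaushxearrq" gives "aushxearrqcav".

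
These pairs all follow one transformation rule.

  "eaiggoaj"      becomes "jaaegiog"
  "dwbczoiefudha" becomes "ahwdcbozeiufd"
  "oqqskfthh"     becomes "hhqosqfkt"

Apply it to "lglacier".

reglalic

Looking at the pairs, the operation is to move the last 2 characters to the front (rotate right by 2), then swap each adjacent pair of characters (1↔2, 3↔4, ...).
"lglacier" → "erlglaci" → "reglalic".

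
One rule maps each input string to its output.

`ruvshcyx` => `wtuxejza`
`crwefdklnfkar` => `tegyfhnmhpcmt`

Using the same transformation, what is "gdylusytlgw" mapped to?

finauwvainy

In each case the input is transformed by: shift every letter 2 places forward in the alphabet (wrapping around), then swap each adjacent pair of characters (1↔2, 3↔4, ...).
For "gdylusytlgw", step one produces "ifanwuavniy"; step two turns that into "finauwvainy".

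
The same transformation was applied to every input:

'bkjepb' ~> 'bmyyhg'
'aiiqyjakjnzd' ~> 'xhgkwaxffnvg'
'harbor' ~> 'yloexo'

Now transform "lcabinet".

fkbqizxy

The pattern: shift every letter 3 places backward in the alphabet (wrapping around), then swap the front and back halves of the string.
Applying both steps to "lcabinet": "izxyfkbq", then "fkbqizxy".
(Check on "aiiqyjakjnzd": → "xffnvgxhgkwa" → "xhgkwaxffnvg" ✓)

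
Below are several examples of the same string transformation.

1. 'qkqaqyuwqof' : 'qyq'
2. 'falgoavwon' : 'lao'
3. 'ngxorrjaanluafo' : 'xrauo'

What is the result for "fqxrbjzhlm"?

In each case the input is transformed by: keep one character in every 3, starting at position 3 (positions 3rd, 6th, 9th, ...).
For "fqxrbjzhlm" the result is "xjl".

xjl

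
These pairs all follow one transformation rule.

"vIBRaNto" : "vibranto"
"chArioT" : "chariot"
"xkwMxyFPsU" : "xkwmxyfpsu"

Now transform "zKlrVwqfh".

zklrvwqfh

The transformation: convert every letter to lowercase.
Applying that to "zKlrVwqfh" gives "zklrvwqfh".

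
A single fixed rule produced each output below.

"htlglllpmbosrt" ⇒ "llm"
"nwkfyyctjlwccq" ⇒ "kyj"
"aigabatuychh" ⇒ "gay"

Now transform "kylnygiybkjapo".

lgb

Looking at the pairs, the operation is to delete the last 3 characters, then keep one character in every 3, starting at position 3 (positions 3rd, 6th, 9th, ...).
Working it through for "kylnygiybkjapo": intermediate "kylnygiybkj", final "lgb".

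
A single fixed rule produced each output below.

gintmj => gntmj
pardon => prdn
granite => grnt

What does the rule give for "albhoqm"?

The transformation: remove every vowel.
Doing the same to "albhoqm": "lbhqm".

lbhqm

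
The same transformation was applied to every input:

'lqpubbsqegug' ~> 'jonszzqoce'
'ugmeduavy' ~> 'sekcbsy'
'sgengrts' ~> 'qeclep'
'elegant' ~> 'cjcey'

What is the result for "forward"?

dmpuy

Rule — delete the last 2 characters, then shift every letter 2 places backward in the alphabet (wrapping around).
On "forward": the first step gives "forwa", and the second then gives "dmpuy".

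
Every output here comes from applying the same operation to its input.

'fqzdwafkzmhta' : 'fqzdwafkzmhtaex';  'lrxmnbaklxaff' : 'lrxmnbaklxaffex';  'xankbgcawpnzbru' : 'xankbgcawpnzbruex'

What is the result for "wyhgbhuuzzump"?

wyhgbhuuzzumpex

Each output is the input with this applied: append "ex".
"wyhgbhuuzzump" → "wyhgbhuuzzumpex".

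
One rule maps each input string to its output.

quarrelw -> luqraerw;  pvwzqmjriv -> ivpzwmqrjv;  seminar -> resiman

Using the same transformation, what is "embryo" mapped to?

ymerbo

The transformation: swap each adjacent pair of characters (1↔2, 3↔4, ...), then move the last character to the front.
Applying both steps to "embryo": "merboy", then "ymerbo".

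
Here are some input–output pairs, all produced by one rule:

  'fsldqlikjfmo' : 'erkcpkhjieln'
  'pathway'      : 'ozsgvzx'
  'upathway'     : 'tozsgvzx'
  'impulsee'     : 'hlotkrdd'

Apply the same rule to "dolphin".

In each case the input is transformed by: shift every letter 1 place backward in the alphabet (wrapping around).
On "dolphin" that produces "cnkoghm".

cnkoghm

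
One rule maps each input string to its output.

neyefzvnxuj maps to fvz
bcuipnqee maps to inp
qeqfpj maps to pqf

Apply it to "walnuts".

lun

In each case the input is transformed by: take characters alternately from the front and the back (1st, last, 2nd, 2nd-last, ...), then keep only the last 3 characters.
"walnuts" → "wsatlun" → "lun".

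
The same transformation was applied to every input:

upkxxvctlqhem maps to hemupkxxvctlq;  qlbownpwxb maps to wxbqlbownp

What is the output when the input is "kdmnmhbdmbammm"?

mmmkdmnmhbdmba

The pattern: move the last 3 characters to the front (rotate right by 3).
For "kdmnmhbdmbammm" the result is "mmmkdmnmhbdmba".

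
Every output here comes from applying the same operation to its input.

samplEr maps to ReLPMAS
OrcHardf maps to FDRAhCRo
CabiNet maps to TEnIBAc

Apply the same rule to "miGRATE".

etargIM

Rule — reverse the string, then flip the case of every letter.
On "miGRATE": the first step gives "ETARGim", and the second then gives "etargIM".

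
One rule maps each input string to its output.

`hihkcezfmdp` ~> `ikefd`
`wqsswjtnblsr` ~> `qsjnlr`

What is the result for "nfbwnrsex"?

The pattern: keep every other character starting from the second (positions 2nd, 4th, 6th, ...).
So "nfbwnrsex" becomes "fwre".

fwre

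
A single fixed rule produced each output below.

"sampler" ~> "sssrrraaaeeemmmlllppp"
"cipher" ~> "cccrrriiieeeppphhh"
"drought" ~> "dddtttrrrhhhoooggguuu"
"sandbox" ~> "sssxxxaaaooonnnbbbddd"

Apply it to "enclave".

eeeeeennnvvvcccaaalll

The rule is to take characters alternately from the front and the back (1st, last, 2nd, 2nd-last, ...), then repeat every character 3 times.
On "enclave": the first step gives "eenvcal", and the second then gives "eeeeeennnvvvcccaaalll".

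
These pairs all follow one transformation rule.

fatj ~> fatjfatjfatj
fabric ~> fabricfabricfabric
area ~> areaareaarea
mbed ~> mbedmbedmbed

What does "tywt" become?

tywttywttywt

Rule — write the whole string 3 times in a row.
On "tywt" that produces "tywttywttywt".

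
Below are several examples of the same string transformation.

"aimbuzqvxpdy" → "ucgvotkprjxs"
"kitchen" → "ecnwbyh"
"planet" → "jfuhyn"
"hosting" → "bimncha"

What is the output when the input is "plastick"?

jfumncwe

Looking at the pairs, the operation is to shift every letter 6 places backward in the alphabet (wrapping around).
So "plastick" becomes "jfumncwe".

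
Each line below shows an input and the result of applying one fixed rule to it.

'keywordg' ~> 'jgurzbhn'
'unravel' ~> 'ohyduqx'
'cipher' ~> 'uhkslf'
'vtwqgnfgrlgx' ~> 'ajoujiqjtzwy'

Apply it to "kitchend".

Each output is the input with this applied: reverse the string, then shift every letter 3 places forward in the alphabet (wrapping around).
Applying both steps to "kitchend": "dnehctik", then "gqhkfwln".
(Check on "unravel": → "levarnu" → "ohyduqx" ✓)

gqhkfwln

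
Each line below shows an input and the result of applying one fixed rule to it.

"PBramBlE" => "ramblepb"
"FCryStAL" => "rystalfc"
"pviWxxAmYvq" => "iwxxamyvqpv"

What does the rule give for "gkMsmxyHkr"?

Each output is the input with this applied: move the first 2 characters to the end (rotate left by 2), then convert every letter to lowercase.
For "gkMsmxyHkr" the result is "msmxyhkrgk".
(Check on "FCryStAL": → "ryStALFC" → "rystalfc" ✓)

msmxyhkrgk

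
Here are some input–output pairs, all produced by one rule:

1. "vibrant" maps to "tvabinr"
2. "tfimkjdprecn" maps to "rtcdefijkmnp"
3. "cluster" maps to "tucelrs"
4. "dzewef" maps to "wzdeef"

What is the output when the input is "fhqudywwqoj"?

The pattern: sort the characters into alphabetical order, then move the last 2 characters to the front (rotate right by 2).
On "fhqudywwqoj": the first step gives "dfhjoqquwwy", and the second then gives "wydfhjoqquw".

wydfhjoqquw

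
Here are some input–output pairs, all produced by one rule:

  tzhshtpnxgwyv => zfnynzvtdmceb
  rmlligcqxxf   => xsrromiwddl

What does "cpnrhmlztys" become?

ivtxnsrfzey

What's happening: shift every letter 6 places forward in the alphabet (wrapping around).
"cpnrhmlztys" → "ivtxnsrfzey".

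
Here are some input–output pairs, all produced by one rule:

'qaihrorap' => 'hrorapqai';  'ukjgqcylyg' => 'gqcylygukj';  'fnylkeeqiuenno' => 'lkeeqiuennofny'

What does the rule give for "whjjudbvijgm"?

judbvijgmwhj

Looking at the pairs, the operation is to move the first 3 characters to the end (rotate left by 3).
So "whjjudbvijgm" becomes "judbvijgmwhj".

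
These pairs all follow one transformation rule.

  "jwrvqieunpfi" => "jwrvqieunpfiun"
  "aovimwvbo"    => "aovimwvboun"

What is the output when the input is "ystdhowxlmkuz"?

ystdhowxlmkuzun

The rule is to append "un".
On "ystdhowxlmkuz" that produces "ystdhowxlmkuzun".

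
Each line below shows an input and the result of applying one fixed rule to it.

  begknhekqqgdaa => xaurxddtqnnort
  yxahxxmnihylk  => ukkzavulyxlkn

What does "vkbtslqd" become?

Rule — shift every letter 13 places forward in the alphabet (wrapping around) — i.e. ROT13, then move the first 3 characters to the end (rotate left by 3).
Working it through for "vkbtslqd": intermediate "ixogfydq", final "gfydqixo".

gfydqixo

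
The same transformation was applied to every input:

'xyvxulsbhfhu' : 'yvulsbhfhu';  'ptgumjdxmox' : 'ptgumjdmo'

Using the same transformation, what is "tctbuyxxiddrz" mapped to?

tctbuyiddrz

Each output is the input with this applied: remove every "x".
So "tctbuyxxiddrz" becomes "tctbuyiddrz".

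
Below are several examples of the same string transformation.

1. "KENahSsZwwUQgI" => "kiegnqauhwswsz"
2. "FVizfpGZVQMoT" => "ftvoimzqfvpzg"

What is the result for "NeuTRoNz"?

nzenuotr

Looking at the pairs, the operation is to take characters alternately from the front and the back (1st, last, 2nd, 2nd-last, ...), then convert every letter to lowercase.
Applying both steps to "NeuTRoNz": "NzeNuoTR", then "nzenuotr".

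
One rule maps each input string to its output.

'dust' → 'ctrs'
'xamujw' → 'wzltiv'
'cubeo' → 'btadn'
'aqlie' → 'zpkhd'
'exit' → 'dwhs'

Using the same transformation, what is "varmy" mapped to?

uzqlx

Each output is the input with this applied: shift every letter 1 place backward in the alphabet (wrapping around).
"varmy" → "uzqlx".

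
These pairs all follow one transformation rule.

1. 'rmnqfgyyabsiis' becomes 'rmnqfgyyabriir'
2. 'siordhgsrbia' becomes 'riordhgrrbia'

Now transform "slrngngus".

rlrngngur

Rule — replace every "s" with "r".
On "slrngngus" that produces "rlrngngur".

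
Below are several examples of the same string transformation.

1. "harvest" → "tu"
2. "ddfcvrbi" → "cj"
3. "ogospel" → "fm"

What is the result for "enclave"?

wf

Each output is the input with this applied: shift every letter 1 place forward in the alphabet (wrapping around), then keep only the last 2 characters.
On "enclave": the first step gives "fodmbwf", and the second then gives "wf".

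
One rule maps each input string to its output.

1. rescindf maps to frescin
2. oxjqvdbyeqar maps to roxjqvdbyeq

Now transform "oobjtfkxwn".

noobjtfkx

What's happening: move the last character to the front, then delete the last character.
Working it through for "oobjtfkxwn": intermediate "noobjtfkxw", final "noobjtfkx".
(Check on "oxjqvdbyeqar": → "roxjqvdbyeqa" → "roxjqvdbyeq" ✓)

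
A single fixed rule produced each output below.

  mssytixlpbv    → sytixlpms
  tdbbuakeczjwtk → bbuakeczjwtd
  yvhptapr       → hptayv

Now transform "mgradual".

The rule is to delete the last 2 characters, then move the first 2 characters to the end (rotate left by 2).
Doing the same to "mgradual": "radumg".

radumg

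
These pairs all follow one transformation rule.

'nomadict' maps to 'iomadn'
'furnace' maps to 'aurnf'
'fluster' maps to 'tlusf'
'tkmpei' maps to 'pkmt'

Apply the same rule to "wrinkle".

krinw

What's happening: delete the last 2 characters, then swap the first and last characters.
Applying both steps to "wrinkle": "wrink", then "krinw".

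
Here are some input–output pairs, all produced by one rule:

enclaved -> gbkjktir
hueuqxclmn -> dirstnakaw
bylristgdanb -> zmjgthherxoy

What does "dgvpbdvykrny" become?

beqxtejmbvhj

The pattern: shift every letter 6 places forward in the alphabet (wrapping around), then swap the front and back halves of the string.
Working it through for "dgvpbdvykrny": intermediate "jmbvhjbeqxte", final "beqxtejmbvhj".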